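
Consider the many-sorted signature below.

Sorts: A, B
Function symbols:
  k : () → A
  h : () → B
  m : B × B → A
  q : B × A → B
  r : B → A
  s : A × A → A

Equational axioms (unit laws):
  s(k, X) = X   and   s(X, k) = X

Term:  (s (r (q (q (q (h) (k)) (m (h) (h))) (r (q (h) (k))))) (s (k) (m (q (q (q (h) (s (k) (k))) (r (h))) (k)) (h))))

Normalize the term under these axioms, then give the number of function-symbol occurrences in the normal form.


size = 24

1. (s (r (q (q (q (h) (k)) (m (h) (h))) (r (q (h) (k))))) (s (k) (m (q (q (q (h) (s (k) (k))) (r (h))) (k)) (h))))  →  (s (r (q (q (q (h) (k)) (m (h) (h))) (r (q (h) (k))))) (m (q (q (q (h) (s (k) (k))) (r (h))) (k)) (h)))
2. (s (r (q (q (q (h) (k)) (m (h) (h))) (r (q (h) (k))))) (m (q (q (q (h) (s (k) (k))) (r (h))) (k)) (h)))  →  (s (r (q (q (q (h) (k)) (m (h) (h))) (r (q (h) (k))))) (m (q (q (q (h) (k)) (r (h))) (k)) (h)))
normal form: (s (r (q (q (q (h) (k)) (m (h) (h))) (r (q (h) (k))))) (m (q (q (q (h) (k)) (r (h))) (k)) (h)))


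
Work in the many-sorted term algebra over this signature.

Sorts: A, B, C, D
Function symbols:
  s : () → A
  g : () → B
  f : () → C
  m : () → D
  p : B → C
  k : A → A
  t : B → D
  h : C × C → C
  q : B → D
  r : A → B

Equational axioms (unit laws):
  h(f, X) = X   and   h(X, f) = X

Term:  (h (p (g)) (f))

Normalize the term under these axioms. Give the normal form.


normal form = (p (g))

1. (h (p (g)) (f))  →  (p (g))


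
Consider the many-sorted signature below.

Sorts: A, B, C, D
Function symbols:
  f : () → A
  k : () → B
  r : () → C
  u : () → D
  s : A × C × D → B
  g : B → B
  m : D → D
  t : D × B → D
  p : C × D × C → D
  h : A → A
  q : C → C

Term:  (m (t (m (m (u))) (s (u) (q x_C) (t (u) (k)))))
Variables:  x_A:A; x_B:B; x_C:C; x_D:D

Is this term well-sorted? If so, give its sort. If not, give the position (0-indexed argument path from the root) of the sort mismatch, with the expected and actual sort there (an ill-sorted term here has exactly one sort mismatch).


        (u) : D
      (m (u)) : D
    (m (m (u))) : D
      (u) : D
        x_C : C
      (q x_C) : C
        (u) : D
        (k) : B
      (t (u) (k)) : D
    (s (u) (q x_C) (t (u) (k))) : ✗ arg 0 at [0, 1, 0] has sort D, expected A

ill-sorted at position [0, 1, 0]: expected A, got D


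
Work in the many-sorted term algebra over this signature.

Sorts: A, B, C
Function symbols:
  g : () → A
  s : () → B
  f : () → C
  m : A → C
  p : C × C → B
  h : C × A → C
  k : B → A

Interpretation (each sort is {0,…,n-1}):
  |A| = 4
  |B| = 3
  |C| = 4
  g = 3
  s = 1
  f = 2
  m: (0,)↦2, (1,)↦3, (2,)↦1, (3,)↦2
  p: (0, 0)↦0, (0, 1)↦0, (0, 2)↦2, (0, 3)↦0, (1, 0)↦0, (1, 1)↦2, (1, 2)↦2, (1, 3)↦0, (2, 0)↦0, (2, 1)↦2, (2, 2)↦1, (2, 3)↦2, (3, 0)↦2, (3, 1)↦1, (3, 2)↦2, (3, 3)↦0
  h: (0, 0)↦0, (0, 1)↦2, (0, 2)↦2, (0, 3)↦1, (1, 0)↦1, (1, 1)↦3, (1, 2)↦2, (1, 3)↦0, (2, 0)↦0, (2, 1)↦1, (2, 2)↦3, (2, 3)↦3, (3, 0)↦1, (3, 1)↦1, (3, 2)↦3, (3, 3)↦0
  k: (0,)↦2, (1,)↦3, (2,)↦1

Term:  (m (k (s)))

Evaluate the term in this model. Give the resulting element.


value = 2

  s = 1
  (k (s)) = k(1,) = 3
  (m (k (s))) = m(3,) = 2


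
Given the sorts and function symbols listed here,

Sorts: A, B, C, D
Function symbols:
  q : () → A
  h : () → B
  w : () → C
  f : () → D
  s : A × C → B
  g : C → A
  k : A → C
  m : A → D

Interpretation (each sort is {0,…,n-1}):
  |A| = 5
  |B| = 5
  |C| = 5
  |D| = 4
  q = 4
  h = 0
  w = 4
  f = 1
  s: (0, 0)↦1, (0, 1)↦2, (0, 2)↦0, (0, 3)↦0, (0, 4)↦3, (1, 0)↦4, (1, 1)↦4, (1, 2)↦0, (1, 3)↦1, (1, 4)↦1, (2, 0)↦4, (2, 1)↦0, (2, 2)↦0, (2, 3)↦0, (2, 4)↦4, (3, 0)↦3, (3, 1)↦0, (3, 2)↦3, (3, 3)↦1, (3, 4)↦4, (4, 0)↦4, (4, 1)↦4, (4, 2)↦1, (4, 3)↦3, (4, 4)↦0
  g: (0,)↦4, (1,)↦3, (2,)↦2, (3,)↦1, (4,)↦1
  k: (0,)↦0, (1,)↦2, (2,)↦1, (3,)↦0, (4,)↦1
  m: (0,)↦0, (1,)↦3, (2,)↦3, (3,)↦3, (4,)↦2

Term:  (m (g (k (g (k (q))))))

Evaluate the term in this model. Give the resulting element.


value = 2

  q = 4
  (k (q)) = k(4,) = 1
  (g (k (q))) = g(1,) = 3
  (k (g (k (q)))) = k(3,) = 0
  (g (k (g (k (q))))) = g(0,) = 4
  (m (g (k (g (k (q)))))) = m(4,) = 2


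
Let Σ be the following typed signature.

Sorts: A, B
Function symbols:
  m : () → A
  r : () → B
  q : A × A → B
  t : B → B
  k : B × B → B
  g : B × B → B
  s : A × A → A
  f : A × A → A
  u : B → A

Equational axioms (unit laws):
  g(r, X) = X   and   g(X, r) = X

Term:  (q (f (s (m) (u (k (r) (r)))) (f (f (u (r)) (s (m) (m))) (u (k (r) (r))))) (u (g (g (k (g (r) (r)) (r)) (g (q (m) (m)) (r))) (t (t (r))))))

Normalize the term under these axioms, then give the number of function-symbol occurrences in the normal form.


1. (q (f (s (m) (u (k (r) (r)))) (f (f (u (r)) (s (m) (m))) (u (k (r) (r))))) (u (g (g (k (g (r) (r)) (r)) (g (q (m) (m)) (r))) (t (t (r))))))  →  (q (f (s (m) (u (k (r) (r)))) (f (f (u (r)) (s (m) (m))) (u (k (r) (r))))) (u (g (g (k (r) (r)) (g (q (m) (m)) (r))) (t (t (r))))))
2. (q (f (s (m) (u (k (r) (r)))) (f (f (u (r)) (s (m) (m))) (u (k (r) (r))))) (u (g (g (k (r) (r)) (g (q (m) (m)) (r))) (t (t (r))))))  →  (q (f (s (m) (u (k (r) (r)))) (f (f (u (r)) (s (m) (m))) (u (k (r) (r))))) (u (g (g (k (r) (r)) (q (m) (m))) (t (t (r))))))
normal form: (q (f (s (m) (u (k (r) (r)))) (f (f (u (r)) (s (m) (m))) (u (k (r) (r))))) (u (g (g (k (r) (r)) (q (m) (m))) (t (t (r))))))

size = 31


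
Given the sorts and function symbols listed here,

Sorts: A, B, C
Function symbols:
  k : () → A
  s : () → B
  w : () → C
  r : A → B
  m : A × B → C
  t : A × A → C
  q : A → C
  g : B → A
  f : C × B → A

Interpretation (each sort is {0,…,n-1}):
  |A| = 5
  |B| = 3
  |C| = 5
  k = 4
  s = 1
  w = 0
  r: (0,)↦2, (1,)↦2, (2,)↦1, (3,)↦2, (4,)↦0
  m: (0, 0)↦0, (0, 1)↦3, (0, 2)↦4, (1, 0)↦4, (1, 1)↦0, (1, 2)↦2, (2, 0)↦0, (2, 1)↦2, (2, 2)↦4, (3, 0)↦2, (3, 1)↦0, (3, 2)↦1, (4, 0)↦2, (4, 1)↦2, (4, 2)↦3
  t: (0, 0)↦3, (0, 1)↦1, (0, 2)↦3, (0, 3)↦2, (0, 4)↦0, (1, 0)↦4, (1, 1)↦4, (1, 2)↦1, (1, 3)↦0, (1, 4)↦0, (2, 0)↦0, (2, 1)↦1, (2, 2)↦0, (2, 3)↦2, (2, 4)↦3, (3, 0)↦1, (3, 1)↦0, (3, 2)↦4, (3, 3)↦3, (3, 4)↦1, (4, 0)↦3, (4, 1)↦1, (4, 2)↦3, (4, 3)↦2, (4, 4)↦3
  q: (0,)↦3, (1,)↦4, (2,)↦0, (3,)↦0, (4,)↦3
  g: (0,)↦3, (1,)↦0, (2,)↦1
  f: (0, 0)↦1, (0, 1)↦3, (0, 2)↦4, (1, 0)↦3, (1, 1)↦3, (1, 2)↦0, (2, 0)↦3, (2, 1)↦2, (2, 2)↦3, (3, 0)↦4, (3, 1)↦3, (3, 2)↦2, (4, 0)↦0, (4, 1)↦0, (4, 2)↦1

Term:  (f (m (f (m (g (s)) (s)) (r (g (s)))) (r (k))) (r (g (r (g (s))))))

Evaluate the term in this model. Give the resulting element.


  s = 1
  (g (s)) = g(1,) = 0
  s = 1
  (m (g (s)) (s)) = m(0, 1) = 3
  s = 1
  (g (s)) = g(1,) = 0
  (r (g (s))) = r(0,) = 2
  (f (m (g (s)) (s)) (r (g (s)))) = f(3, 2) = 2
  k = 4
  (r (k)) = r(4,) = 0
  (m (f (m (g (s)) (s)) (r (g (s)))) (r (k))) = m(2, 0) = 0
  s = 1
  (g (s)) = g(1,) = 0
  (r (g (s))) = r(0,) = 2
  (g (r (g (s)))) = g(2,) = 1
  (r (g (r (g (s))))) = r(1,) = 2
  (f (m (f (m (g (s)) (s)) (r (g (s)))) (r (k))) (r (g (r (g (s)))))) = f(0, 2) = 4

value = 4


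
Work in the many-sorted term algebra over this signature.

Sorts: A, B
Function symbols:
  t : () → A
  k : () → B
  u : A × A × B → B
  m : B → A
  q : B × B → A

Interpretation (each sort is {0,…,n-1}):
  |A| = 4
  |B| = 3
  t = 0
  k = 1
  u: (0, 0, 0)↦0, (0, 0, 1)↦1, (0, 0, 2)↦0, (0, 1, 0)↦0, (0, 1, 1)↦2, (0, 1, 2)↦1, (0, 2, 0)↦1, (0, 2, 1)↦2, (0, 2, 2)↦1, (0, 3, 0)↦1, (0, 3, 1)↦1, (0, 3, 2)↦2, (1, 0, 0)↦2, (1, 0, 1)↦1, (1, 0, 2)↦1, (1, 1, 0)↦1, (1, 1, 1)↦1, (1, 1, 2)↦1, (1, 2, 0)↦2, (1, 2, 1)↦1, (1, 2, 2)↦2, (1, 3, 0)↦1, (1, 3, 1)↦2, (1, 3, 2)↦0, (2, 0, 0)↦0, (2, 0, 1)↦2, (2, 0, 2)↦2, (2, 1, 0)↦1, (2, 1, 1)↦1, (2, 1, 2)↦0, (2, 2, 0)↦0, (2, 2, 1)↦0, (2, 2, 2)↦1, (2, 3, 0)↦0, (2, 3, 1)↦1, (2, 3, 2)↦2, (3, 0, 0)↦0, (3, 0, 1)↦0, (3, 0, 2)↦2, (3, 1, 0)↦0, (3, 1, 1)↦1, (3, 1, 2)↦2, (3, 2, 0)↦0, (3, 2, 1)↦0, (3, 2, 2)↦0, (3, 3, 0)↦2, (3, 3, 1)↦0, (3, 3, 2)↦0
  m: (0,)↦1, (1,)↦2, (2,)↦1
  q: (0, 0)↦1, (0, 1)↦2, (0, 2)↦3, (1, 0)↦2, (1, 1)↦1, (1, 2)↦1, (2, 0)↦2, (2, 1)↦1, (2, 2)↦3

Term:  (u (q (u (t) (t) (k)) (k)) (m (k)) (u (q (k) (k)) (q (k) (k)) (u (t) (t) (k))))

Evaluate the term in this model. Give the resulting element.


value = 1

  t = 0
  t = 0
  k = 1
  (u (t) (t) (k)) = u(0, 0, 1) = 1
  k = 1
  (q (u (t) (t) (k)) (k)) = q(1, 1) = 1
  k = 1
  (m (k)) = m(1,) = 2
  k = 1
  k = 1
  (q (k) (k)) = q(1, 1) = 1
  k = 1
  k = 1
  (q (k) (k)) = q(1, 1) = 1
  t = 0
  t = 0
  k = 1
  (u (t) (t) (k)) = u(0, 0, 1) = 1
  (u (q (k) (k)) (q (k) (k)) (u (t) (t) (k))) = u(1, 1, 1) = 1
  (u (q (u (t) (t) (k)) (k)) (m (k)) (u (q (k) (k)) (q (k) (k)) (u (t) (t) (k)))) = u(1, 2, 1) = 1


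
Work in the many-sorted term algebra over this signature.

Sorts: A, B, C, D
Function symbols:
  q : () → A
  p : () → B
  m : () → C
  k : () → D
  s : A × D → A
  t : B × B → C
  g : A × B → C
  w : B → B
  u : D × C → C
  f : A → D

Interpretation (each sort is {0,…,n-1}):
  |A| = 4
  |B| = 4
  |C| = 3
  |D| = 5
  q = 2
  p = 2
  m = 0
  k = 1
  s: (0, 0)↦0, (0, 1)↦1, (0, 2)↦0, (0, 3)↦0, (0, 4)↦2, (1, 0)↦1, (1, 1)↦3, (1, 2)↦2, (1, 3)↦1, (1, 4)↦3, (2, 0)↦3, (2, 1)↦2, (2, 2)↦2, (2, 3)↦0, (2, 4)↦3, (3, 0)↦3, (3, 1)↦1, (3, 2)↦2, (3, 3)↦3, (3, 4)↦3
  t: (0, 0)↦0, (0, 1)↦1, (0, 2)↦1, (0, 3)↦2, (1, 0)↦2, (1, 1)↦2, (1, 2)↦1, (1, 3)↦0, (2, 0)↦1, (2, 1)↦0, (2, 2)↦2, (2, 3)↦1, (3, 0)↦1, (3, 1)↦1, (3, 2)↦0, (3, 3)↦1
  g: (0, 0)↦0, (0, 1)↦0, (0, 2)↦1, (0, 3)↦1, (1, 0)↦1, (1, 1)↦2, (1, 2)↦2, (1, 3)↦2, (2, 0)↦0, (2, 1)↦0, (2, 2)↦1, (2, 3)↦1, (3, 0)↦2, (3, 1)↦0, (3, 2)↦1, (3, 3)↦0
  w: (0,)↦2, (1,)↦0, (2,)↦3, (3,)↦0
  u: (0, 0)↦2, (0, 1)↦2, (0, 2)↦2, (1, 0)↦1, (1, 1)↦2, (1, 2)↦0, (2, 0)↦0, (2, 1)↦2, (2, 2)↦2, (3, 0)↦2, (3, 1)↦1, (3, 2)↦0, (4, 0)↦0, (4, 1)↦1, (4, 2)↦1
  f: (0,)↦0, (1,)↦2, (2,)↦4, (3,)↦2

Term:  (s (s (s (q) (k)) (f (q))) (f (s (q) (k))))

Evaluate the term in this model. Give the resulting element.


value = 3

  q = 2
  k = 1
  (s (q) (k)) = s(2, 1) = 2
  q = 2
  (f (q)) = f(2,) = 4
  (s (s (q) (k)) (f (q))) = s(2, 4) = 3
  q = 2
  k = 1
  (s (q) (k)) = s(2, 1) = 2
  (f (s (q) (k))) = f(2,) = 4
  (s (s (s (q) (k)) (f (q))) (f (s (q) (k)))) = s(3, 4) = 3


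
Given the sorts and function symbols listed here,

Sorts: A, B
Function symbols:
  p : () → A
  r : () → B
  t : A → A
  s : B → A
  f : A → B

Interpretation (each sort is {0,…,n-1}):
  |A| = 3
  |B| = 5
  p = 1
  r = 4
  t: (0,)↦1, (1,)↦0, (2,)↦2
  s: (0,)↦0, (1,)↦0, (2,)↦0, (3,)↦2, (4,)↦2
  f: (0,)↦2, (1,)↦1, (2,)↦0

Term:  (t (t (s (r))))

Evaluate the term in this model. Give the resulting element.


value = 2

  r = 4
  (s (r)) = s(4,) = 2
  (t (s (r))) = t(2,) = 2
  (t (t (s (r)))) = t(2,) = 2


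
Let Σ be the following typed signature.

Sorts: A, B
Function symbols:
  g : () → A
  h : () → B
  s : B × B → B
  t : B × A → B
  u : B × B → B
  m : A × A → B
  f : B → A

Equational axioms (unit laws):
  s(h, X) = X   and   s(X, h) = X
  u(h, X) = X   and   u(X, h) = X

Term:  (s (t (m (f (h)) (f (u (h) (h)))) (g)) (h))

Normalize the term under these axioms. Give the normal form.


1. (s (t (m (f (h)) (f (u (h) (h)))) (g)) (h))  →  (t (m (f (h)) (f (u (h) (h)))) (g))
2. (t (m (f (h)) (f (u (h) (h)))) (g))  →  (t (m (f (h)) (f (h))) (g))

normal form = (t (m (f (h)) (f (h))) (g))


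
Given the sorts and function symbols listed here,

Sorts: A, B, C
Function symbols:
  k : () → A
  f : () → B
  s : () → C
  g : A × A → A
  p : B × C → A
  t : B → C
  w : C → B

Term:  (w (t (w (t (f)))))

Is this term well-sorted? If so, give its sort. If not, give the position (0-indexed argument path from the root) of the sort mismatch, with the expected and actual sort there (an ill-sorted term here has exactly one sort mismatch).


well-sorted; sort = B

        (f) : B
      (t (f)) : C
    (w (t (f))) : B
  (t (w (t (f)))) : C
(w (t (w (t (f))))) : B


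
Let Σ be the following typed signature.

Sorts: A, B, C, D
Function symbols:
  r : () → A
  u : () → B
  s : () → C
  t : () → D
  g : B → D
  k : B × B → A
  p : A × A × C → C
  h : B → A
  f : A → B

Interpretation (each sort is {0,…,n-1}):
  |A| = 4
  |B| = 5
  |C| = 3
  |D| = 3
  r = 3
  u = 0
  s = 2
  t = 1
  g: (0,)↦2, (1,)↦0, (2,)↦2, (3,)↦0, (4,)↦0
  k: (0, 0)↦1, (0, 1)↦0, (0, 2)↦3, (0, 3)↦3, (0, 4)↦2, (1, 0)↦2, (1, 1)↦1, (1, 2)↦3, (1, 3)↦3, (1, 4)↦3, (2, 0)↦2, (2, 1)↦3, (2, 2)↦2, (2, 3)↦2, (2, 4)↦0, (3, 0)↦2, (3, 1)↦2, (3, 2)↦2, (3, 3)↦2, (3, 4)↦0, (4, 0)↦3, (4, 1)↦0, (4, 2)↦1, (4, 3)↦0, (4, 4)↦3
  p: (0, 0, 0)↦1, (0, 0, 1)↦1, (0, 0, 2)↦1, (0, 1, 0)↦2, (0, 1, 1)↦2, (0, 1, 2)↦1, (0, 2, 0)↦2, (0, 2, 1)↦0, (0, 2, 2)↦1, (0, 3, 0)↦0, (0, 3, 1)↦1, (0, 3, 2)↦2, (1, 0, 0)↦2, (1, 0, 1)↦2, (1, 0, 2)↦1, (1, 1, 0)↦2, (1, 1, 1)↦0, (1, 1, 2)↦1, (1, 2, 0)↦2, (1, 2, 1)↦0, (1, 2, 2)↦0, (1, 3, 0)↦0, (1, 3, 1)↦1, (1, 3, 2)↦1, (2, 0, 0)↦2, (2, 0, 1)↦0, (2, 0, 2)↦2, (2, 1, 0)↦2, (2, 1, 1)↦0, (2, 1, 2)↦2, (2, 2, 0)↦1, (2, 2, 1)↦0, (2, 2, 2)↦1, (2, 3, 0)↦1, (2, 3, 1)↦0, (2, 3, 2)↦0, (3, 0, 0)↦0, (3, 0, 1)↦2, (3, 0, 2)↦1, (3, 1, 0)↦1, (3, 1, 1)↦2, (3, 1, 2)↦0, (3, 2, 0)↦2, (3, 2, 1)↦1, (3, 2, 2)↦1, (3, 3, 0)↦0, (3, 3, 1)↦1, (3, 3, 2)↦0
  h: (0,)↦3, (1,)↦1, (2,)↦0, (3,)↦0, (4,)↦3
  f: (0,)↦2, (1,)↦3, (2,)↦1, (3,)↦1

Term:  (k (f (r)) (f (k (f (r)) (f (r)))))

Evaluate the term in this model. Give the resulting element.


  r = 3
  (f (r)) = f(3,) = 1
  r = 3
  (f (r)) = f(3,) = 1
  r = 3
  (f (r)) = f(3,) = 1
  (k (f (r)) (f (r))) = k(1, 1) = 1
  (f (k (f (r)) (f (r)))) = f(1,) = 3
  (k (f (r)) (f (k (f (r)) (f (r))))) = k(1, 3) = 3

value = 3


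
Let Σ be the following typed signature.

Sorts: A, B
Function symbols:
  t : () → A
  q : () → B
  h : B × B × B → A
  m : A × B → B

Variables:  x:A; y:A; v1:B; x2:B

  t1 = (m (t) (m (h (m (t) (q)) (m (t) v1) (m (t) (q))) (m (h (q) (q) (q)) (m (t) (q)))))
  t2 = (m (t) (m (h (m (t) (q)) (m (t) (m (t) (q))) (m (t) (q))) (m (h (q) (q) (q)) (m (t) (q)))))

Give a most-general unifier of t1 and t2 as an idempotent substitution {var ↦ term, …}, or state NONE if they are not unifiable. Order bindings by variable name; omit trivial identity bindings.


{v1 ↦ (m (t) (q))}


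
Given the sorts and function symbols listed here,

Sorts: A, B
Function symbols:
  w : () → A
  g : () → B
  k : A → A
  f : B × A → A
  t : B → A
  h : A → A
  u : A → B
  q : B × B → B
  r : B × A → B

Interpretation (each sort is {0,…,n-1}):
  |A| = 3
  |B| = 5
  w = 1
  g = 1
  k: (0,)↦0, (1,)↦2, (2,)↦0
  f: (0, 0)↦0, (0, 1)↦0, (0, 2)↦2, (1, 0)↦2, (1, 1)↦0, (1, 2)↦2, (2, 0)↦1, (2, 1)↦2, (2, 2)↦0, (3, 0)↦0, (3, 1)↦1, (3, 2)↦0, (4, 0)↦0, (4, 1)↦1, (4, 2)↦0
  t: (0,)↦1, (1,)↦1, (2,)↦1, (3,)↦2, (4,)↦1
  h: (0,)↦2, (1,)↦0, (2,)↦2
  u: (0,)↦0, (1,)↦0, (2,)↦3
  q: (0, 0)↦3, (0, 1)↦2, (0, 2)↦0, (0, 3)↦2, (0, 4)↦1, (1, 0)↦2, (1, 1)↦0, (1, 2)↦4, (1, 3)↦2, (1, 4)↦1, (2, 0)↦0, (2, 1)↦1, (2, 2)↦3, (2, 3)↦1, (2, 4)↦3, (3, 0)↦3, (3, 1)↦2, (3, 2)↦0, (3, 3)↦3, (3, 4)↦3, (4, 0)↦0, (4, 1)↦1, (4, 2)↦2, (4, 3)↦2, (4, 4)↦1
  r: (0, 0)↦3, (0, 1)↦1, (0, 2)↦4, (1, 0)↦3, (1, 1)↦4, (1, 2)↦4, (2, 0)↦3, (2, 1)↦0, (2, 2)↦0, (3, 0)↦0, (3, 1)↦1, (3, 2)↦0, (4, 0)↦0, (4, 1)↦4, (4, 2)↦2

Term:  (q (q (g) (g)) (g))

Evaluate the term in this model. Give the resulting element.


value = 2

  g = 1
  g = 1
  (q (g) (g)) = q(1, 1) = 0
  g = 1
  (q (q (g) (g)) (g)) = q(0, 1) = 2


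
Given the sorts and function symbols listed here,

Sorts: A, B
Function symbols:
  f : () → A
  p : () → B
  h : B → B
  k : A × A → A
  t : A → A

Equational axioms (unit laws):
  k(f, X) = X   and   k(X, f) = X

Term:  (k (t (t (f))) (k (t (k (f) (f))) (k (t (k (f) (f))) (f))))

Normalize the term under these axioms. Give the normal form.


1. (k (t (t (f))) (k (t (k (f) (f))) (k (t (k (f) (f))) (f))))  →  (k (t (t (f))) (k (t (f)) (k (t (k (f) (f))) (f))))
2. (k (t (t (f))) (k (t (f)) (k (t (k (f) (f))) (f))))  →  (k (t (t (f))) (k (t (f)) (t (k (f) (f)))))
3. (k (t (t (f))) (k (t (f)) (t (k (f) (f)))))  →  (k (t (t (f))) (k (t (f)) (t (f))))

normal form = (k (t (t (f))) (k (t (f)) (t (f))))


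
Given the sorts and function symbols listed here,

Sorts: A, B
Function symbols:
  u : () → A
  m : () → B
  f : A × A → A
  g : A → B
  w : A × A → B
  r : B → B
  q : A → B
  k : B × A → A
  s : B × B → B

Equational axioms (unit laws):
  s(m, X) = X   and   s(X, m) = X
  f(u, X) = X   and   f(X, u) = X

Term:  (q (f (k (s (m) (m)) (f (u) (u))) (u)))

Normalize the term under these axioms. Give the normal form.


1. (q (f (k (s (m) (m)) (f (u) (u))) (u)))  →  (q (k (s (m) (m)) (f (u) (u))))
2. (q (k (s (m) (m)) (f (u) (u))))  →  (q (k (m) (f (u) (u))))
3. (q (k (m) (f (u) (u))))  →  (q (k (m) (u)))

normal form = (q (k (m) (u)))


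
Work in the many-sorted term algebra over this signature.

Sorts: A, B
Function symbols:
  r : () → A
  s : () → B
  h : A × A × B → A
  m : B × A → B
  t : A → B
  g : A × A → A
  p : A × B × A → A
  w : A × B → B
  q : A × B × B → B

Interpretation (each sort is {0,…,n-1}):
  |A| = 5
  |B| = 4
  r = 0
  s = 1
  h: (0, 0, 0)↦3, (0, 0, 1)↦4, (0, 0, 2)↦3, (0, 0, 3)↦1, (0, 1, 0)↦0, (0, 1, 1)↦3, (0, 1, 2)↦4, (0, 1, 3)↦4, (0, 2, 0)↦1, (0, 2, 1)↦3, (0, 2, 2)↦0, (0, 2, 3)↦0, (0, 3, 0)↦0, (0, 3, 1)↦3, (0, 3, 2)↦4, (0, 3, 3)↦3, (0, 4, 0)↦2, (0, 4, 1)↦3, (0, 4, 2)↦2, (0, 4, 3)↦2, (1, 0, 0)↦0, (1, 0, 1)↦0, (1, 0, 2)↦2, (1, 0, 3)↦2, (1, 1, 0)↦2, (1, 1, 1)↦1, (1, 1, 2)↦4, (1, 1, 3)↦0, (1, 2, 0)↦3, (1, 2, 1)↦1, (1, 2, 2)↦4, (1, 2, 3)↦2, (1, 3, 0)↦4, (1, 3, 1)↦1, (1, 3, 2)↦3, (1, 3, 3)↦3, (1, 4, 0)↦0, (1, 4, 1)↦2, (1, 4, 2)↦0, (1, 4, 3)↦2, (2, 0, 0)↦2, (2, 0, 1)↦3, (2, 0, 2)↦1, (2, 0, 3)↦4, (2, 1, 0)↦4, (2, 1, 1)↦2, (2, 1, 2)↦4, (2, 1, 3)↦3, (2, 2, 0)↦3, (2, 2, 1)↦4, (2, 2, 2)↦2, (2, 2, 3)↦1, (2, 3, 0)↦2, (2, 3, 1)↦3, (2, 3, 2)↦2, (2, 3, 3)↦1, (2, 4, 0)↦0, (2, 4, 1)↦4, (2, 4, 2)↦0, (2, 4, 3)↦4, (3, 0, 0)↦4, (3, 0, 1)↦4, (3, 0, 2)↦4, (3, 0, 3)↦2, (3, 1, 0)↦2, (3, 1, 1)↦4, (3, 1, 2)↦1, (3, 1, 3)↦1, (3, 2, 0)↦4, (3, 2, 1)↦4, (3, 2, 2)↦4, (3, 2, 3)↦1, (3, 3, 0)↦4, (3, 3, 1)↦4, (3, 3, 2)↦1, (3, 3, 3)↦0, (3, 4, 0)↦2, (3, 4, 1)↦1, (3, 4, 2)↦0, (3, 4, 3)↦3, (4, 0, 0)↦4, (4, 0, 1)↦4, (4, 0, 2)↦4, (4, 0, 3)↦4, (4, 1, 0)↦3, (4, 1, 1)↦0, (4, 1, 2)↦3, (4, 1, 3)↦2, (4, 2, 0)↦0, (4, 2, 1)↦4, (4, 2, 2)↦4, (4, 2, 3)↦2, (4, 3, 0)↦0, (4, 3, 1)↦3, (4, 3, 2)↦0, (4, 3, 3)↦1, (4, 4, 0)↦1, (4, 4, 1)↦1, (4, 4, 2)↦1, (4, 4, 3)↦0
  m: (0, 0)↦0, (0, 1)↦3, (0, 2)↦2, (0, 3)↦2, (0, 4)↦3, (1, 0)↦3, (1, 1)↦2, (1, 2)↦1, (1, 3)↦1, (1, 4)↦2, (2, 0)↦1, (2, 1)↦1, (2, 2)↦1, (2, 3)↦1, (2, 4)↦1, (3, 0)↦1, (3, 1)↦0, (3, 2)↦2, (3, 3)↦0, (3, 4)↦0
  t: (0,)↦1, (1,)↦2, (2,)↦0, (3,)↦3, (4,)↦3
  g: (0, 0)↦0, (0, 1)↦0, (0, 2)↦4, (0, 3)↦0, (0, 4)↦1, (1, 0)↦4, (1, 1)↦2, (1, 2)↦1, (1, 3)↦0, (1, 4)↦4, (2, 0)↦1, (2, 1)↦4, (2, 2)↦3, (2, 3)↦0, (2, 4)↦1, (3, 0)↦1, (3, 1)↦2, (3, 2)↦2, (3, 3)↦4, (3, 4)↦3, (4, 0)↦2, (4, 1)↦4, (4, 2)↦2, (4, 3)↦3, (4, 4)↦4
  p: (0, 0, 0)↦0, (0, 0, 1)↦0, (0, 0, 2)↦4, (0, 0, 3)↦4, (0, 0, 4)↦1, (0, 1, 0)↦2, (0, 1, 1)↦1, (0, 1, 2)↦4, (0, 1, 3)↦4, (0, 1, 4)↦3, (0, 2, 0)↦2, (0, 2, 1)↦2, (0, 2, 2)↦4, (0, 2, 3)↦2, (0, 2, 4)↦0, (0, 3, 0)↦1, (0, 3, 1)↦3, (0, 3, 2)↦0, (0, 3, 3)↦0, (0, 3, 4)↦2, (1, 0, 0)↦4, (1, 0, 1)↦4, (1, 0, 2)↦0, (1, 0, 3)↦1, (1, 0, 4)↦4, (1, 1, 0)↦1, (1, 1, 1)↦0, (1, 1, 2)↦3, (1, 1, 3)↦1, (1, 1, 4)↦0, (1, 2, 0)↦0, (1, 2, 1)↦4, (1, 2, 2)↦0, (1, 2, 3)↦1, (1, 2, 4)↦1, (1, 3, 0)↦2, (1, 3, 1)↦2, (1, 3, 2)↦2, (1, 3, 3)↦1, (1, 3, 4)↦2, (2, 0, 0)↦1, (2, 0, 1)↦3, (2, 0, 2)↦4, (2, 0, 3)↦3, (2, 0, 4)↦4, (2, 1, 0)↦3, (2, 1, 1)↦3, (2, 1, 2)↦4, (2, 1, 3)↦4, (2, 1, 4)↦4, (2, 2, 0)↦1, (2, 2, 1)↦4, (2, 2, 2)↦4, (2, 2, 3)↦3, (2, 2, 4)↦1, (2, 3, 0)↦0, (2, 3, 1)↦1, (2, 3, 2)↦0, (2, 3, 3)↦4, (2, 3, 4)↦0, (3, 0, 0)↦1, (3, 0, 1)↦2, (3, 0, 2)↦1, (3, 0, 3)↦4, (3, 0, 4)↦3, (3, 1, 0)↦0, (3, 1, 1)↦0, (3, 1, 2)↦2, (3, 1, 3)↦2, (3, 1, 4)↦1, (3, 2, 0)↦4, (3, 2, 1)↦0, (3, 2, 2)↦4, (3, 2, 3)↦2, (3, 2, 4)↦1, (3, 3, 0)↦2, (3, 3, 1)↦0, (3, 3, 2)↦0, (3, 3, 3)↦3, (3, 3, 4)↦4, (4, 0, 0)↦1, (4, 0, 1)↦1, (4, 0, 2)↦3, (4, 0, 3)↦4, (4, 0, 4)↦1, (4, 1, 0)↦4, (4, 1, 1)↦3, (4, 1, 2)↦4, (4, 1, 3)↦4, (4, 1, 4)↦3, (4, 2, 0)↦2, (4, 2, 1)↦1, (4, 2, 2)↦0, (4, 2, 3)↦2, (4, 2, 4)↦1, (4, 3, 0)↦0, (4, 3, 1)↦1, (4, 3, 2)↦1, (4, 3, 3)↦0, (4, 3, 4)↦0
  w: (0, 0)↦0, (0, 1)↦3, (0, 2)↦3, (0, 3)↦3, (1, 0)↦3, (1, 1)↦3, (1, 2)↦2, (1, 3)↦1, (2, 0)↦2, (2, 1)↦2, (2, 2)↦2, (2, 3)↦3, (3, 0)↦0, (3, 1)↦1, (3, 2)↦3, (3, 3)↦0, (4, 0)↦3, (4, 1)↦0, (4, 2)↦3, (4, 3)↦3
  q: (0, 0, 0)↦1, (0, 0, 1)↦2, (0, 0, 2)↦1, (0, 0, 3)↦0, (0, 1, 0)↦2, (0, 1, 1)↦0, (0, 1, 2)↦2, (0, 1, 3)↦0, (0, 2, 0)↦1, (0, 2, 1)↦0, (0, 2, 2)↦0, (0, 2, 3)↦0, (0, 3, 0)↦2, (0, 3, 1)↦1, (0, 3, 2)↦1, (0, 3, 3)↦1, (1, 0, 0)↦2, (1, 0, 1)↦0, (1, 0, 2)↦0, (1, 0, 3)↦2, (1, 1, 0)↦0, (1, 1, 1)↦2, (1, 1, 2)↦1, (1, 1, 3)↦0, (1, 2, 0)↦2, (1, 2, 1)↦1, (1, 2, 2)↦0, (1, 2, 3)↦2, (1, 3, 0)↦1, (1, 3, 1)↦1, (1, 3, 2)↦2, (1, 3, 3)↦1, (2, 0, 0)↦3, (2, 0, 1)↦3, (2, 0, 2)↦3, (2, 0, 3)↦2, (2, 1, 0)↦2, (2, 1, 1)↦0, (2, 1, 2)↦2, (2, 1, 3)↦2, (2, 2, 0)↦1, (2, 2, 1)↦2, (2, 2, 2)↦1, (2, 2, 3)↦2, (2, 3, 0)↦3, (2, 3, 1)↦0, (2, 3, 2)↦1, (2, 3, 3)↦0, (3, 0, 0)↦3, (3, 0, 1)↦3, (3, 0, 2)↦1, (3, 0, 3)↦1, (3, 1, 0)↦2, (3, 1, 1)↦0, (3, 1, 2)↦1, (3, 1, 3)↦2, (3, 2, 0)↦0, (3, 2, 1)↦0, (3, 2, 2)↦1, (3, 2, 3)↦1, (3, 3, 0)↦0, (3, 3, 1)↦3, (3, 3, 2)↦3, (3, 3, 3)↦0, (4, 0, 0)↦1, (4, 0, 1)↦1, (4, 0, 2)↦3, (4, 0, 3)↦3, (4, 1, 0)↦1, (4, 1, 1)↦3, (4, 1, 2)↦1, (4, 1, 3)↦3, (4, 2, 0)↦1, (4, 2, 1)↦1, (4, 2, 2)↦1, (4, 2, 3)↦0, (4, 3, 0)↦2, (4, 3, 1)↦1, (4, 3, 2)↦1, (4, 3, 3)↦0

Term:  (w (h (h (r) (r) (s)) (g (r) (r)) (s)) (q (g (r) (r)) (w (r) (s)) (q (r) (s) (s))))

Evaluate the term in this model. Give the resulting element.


  r = 0
  r = 0
  s = 1
  (h (r) (r) (s)) = h(0, 0, 1) = 4
  r = 0
  r = 0
  (g (r) (r)) = g(0, 0) = 0
  s = 1
  (h (h (r) (r) (s)) (g (r) (r)) (s)) = h(4, 0, 1) = 4
  r = 0
  r = 0
  (g (r) (r)) = g(0, 0) = 0
  r = 0
  s = 1
  (w (r) (s)) = w(0, 1) = 3
  r = 0
  s = 1
  s = 1
  (q (r) (s) (s)) = q(0, 1, 1) = 0
  (q (g (r) (r)) (w (r) (s)) (q (r) (s) (s))) = q(0, 3, 0) = 2
  (w (h (h (r) (r) (s)) (g (r) (r)) (s)) (q (g (r) (r)) (w (r) (s)) (q (r) (s) (s)))) = w(4, 2) = 3

value = 3


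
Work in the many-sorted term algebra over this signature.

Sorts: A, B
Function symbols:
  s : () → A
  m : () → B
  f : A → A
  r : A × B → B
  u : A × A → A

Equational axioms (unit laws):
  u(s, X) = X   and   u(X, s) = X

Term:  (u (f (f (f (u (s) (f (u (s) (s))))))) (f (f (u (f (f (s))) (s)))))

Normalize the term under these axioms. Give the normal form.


normal form = (u (f (f (f (f (s))))) (f (f (f (f (s))))))

1. (u (f (f (f (u (s) (f (u (s) (s))))))) (f (f (u (f (f (s))) (s)))))  →  (u (f (f (f (f (u (s) (s)))))) (f (f (u (f (f (s))) (s)))))
2. (u (f (f (f (f (u (s) (s)))))) (f (f (u (f (f (s))) (s)))))  →  (u (f (f (f (f (s))))) (f (f (u (f (f (s))) (s)))))
3. (u (f (f (f (f (s))))) (f (f (u (f (f (s))) (s)))))  →  (u (f (f (f (f (s))))) (f (f (f (f (s))))))


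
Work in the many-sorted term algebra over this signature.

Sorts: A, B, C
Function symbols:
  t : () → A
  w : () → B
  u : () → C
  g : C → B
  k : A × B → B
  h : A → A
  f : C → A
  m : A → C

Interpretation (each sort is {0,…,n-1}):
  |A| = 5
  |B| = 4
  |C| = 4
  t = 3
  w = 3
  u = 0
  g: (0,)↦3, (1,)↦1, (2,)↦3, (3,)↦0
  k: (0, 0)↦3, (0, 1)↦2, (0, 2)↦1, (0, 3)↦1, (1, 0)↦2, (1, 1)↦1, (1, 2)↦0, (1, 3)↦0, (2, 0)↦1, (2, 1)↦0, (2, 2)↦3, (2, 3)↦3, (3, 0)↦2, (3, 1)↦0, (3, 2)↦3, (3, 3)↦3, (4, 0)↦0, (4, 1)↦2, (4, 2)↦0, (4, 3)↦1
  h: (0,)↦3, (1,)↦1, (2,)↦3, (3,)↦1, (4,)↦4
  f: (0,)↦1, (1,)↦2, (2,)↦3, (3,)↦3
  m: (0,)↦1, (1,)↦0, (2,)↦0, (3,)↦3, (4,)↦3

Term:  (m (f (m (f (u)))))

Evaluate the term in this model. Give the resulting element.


value = 0

  u = 0
  (f (u)) = f(0,) = 1
  (m (f (u))) = m(1,) = 0
  (f (m (f (u)))) = f(0,) = 1
  (m (f (m (f (u))))) = m(1,) = 0


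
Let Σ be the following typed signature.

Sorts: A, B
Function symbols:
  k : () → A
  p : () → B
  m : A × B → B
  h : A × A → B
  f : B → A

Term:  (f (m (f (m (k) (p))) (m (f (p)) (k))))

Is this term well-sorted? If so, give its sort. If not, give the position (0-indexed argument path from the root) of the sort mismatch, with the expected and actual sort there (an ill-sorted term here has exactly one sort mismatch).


ill-sorted at position [0, 1, 1]: expected B, got A

        (k) : A
        (p) : B
      (m (k) (p)) : B
    (f (m (k) (p))) : A
        (p) : B
      (f (p)) : A
      (k) : A
    (m (f (p)) (k)) : ✗ arg 1 at [0, 1, 1] has sort A, expected B


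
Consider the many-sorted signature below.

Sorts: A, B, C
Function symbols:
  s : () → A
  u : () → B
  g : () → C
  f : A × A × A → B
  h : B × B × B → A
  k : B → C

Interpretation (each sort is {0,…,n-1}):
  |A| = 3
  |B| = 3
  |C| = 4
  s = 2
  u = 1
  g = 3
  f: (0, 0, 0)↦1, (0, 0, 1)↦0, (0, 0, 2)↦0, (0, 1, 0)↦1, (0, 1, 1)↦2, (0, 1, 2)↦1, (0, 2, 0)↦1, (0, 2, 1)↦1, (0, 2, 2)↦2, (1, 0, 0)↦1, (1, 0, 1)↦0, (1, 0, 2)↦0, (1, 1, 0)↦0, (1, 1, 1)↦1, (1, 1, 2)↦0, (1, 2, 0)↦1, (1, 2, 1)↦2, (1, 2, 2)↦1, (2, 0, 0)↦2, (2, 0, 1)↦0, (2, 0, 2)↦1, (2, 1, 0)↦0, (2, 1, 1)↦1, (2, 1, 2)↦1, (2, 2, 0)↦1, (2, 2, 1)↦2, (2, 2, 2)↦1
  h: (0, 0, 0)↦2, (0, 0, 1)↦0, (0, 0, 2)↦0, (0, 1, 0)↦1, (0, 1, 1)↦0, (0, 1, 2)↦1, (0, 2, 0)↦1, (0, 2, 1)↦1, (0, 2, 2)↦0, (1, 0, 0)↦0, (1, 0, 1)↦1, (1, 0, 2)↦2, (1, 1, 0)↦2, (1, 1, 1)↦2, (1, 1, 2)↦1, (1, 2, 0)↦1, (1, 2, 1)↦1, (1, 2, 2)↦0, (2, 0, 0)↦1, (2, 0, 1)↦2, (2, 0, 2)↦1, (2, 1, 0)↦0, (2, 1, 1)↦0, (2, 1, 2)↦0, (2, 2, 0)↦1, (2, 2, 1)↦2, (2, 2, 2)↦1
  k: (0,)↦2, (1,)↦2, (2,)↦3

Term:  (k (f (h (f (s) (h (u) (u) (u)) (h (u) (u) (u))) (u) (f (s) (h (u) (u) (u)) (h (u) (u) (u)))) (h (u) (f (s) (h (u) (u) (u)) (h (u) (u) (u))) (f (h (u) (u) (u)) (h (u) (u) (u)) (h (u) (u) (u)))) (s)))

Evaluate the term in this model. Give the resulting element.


  s = 2
  u = 1
  u = 1
  u = 1
  (h (u) (u) (u)) = h(1, 1, 1) = 2
  u = 1
  u = 1
  u = 1
  (h (u) (u) (u)) = h(1, 1, 1) = 2
  (f (s) (h (u) (u) (u)) (h (u) (u) (u))) = f(2, 2, 2) = 1
  u = 1
  s = 2
  u = 1
  u = 1
  u = 1
  (h (u) (u) (u)) = h(1, 1, 1) = 2
  u = 1
  u = 1
  u = 1
  (h (u) (u) (u)) = h(1, 1, 1) = 2
  (f (s) (h (u) (u) (u)) (h (u) (u) (u))) = f(2, 2, 2) = 1
  (h (f (s) (h (u) (u) (u)) (h (u) (u) (u))) (u) (f (s) (h (u) (u) (u)) (h (u) (u) (u)))) = h(1, 1, 1) = 2
  u = 1
  s = 2
  u = 1
  u = 1
  u = 1
  (h (u) (u) (u)) = h(1, 1, 1) = 2
  u = 1
  u = 1
  u = 1
  (h (u) (u) (u)) = h(1, 1, 1) = 2
  (f (s) (h (u) (u) (u)) (h (u) (u) (u))) = f(2, 2, 2) = 1
  u = 1
  u = 1
  u = 1
  (h (u) (u) (u)) = h(1, 1, 1) = 2
  u = 1
  u = 1
  u = 1
  (h (u) (u) (u)) = h(1, 1, 1) = 2
  u = 1
  u = 1
  u = 1
  (h (u) (u) (u)) = h(1, 1, 1) = 2
  (f (h (u) (u) (u)) (h (u) (u) (u)) (h (u) (u) (u))) = f(2, 2, 2) = 1
  (h (u) (f (s) (h (u) (u) (u)) (h (u) (u) (u))) (f (h (u) (u) (u)) (h (u) (u) (u)) (h (u) (u) (u)))) = h(1, 1, 1) = 2
  s = 2
  (f (h (f (s) (h (u) (u) (u)) (h (u) (u) (u))) (u) (f (s) (h (u) (u) (u)) (h (u) (u) (u)))) (h (u) (f (s) (h (u) (u) (u)) (h (u) (u) (u))) (f (h (u) (u) (u)) (h (u) (u) (u)) (h (u) (u) (u)))) (s)) = f(2, 2, 2) = 1
  (k (f (h (f (s) (h (u) (u) (u)) (h (u) (u) (u))) (u) (f (s) (h (u) (u) (u)) (h (u) (u) (u)))) (h (u) (f (s) (h (u) (u) (u)) (h (u) (u) (u))) (f (h (u) (u) (u)) (h (u) (u) (u)) (h (u) (u) (u)))) (s))) = k(1,) = 2

value = 2


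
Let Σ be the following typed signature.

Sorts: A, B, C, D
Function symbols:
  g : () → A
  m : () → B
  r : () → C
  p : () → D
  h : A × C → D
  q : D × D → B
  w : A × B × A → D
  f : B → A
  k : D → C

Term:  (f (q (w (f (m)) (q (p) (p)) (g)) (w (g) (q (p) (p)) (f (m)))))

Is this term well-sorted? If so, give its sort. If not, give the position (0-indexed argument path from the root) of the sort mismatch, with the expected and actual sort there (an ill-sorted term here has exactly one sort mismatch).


well-sorted; sort = A

        (m) : B
      (f (m)) : A
        (p) : D
        (p) : D
      (q (p) (p)) : B
      (g) : A
    (w (f (m)) (q (p) (p)) (g)) : D
      (g) : A
        (p) : D
        (p) : D
      (q (p) (p)) : B
        (m) : B
      (f (m)) : A
    (w (g) (q (p) (p)) (f (m))) : D
  (q (w (f (m)) (q (p) (p)) (g)) (w (g) (q (p) (p)) (f (m)))) : B
(f (q (w (f (m)) (q (p) (p)) (g)) (w (g) (q (p) (p)) (f (m))))) : A


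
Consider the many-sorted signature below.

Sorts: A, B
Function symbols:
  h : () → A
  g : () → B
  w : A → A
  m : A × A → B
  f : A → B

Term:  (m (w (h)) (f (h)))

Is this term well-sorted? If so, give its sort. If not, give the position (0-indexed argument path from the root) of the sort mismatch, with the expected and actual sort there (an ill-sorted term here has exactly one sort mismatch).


ill-sorted at position [1]: expected A, got B

    (h) : A
  (w (h)) : A
    (h) : A
  (f (h)) : B
(m (w (h)) (f (h))) : ✗ arg 1 at [1] has sort B, expected A


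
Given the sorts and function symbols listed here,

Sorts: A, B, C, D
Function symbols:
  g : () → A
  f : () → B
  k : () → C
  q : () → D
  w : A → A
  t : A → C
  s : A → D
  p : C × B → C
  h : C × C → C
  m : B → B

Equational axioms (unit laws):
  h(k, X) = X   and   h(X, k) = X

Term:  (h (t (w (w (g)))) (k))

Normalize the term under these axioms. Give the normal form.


normal form = (t (w (w (g))))

1. (h (t (w (w (g)))) (k))  →  (t (w (w (g))))


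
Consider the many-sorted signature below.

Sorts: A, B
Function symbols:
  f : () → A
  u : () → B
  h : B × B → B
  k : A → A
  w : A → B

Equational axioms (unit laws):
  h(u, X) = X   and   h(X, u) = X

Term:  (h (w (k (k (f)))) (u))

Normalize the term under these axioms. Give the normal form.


normal form = (w (k (k (f))))

1. (h (w (k (k (f)))) (u))  →  (w (k (k (f))))


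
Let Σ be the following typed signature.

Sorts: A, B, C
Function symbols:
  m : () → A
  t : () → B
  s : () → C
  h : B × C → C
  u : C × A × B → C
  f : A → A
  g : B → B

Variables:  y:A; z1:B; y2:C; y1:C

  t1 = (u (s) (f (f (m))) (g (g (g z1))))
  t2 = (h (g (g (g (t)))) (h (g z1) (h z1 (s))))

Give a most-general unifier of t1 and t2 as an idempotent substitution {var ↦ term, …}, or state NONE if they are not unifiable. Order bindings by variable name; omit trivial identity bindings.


NONE (not unifiable)

head clash or occurs-check failure — not unifiable


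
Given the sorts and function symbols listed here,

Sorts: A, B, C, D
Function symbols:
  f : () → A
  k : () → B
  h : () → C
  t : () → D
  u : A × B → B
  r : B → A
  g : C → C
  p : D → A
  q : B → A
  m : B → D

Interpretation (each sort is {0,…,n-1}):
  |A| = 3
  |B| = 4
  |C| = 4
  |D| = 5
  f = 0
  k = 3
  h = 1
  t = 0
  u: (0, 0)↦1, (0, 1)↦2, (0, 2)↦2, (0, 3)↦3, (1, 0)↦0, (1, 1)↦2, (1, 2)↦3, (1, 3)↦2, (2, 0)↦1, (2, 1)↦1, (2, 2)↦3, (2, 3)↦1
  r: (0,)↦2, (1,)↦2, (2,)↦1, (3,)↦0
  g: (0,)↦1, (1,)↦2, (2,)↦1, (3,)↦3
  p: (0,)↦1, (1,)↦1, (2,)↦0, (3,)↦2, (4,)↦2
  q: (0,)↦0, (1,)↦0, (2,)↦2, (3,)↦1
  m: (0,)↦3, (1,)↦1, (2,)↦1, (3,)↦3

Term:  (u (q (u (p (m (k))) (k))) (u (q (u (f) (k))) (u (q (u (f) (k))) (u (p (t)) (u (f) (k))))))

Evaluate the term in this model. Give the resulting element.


value = 2

  k = 3
  (m (k)) = m(3,) = 3
  (p (m (k))) = p(3,) = 2
  k = 3
  (u (p (m (k))) (k)) = u(2, 3) = 1
  (q (u (p (m (k))) (k))) = q(1,) = 0
  f = 0
  k = 3
  (u (f) (k)) = u(0, 3) = 3
  (q (u (f) (k))) = q(3,) = 1
  f = 0
  k = 3
  (u (f) (k)) = u(0, 3) = 3
  (q (u (f) (k))) = q(3,) = 1
  t = 0
  (p (t)) = p(0,) = 1
  f = 0
  k = 3
  (u (f) (k)) = u(0, 3) = 3
  (u (p (t)) (u (f) (k))) = u(1, 3) = 2
  (u (q (u (f) (k))) (u (p (t)) (u (f) (k)))) = u(1, 2) = 3
  (u (q (u (f) (k))) (u (q (u (f) (k))) (u (p (t)) (u (f) (k))))) = u(1, 3) = 2
  (u (q (u (p (m (k))) (k))) (u (q (u (f) (k))) (u (q (u (f) (k))) (u (p (t)) (u (f) (k)))))) = u(0, 2) = 2


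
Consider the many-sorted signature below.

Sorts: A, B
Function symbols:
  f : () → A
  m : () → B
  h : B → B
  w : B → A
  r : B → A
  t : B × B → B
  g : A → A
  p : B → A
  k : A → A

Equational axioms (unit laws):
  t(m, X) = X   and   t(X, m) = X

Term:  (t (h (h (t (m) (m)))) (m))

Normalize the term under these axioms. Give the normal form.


1. (t (h (h (t (m) (m)))) (m))  →  (h (h (t (m) (m))))
2. (h (h (t (m) (m))))  →  (h (h (m)))

normal form = (h (h (m)))


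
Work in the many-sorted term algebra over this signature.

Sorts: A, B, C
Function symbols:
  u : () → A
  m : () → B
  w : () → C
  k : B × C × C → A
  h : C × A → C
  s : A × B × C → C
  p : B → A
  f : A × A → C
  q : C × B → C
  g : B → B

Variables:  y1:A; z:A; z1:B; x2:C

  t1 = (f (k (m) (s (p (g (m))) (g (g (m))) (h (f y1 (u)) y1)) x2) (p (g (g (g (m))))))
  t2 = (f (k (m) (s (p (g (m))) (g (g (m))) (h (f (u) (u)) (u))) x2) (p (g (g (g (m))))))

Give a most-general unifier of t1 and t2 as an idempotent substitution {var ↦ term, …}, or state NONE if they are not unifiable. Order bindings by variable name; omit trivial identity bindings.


{y1 ↦ (u)}


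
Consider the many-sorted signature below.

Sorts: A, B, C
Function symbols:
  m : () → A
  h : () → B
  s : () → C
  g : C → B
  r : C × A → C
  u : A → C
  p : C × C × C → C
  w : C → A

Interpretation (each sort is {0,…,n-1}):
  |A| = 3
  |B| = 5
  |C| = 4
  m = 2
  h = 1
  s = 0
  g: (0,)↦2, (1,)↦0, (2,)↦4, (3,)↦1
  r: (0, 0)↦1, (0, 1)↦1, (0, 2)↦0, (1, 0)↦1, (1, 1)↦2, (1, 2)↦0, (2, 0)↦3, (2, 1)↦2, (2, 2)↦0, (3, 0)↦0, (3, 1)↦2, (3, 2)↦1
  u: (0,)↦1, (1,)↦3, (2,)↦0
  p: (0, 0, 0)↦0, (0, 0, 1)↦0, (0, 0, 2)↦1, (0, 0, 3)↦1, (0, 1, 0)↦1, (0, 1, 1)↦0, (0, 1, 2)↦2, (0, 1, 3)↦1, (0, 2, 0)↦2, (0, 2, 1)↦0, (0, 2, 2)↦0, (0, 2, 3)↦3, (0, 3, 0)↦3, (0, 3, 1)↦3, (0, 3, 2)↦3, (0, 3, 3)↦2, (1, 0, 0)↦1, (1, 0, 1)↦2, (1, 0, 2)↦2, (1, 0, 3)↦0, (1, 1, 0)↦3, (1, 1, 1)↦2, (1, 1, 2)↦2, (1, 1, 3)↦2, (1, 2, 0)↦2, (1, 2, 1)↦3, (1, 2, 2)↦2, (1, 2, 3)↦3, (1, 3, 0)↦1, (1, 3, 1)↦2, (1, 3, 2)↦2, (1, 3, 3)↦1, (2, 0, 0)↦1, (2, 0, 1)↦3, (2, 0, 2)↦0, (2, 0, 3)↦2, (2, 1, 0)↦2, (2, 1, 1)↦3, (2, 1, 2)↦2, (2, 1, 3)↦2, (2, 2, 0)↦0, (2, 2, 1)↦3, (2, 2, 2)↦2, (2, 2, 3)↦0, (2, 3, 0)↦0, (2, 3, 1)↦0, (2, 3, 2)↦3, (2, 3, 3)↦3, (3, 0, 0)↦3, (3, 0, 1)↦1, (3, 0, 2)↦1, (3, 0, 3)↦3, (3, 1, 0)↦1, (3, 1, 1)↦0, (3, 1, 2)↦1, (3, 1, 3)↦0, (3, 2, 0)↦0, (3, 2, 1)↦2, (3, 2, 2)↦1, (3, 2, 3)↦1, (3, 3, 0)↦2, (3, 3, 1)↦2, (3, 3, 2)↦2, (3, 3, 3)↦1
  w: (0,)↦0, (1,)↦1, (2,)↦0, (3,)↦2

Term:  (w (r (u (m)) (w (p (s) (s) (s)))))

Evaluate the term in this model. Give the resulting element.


  m = 2
  (u (m)) = u(2,) = 0
  s = 0
  s = 0
  s = 0
  (p (s) (s) (s)) = p(0, 0, 0) = 0
  (w (p (s) (s) (s))) = w(0,) = 0
  (r (u (m)) (w (p (s) (s) (s)))) = r(0, 0) = 1
  (w (r (u (m)) (w (p (s) (s) (s))))) = w(1,) = 1

value = 1


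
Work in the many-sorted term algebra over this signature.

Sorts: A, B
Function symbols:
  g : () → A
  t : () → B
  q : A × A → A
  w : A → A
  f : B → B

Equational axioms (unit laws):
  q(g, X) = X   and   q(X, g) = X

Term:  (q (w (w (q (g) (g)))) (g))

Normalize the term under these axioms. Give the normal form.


normal form = (w (w (g)))

1. (q (w (w (q (g) (g)))) (g))  →  (w (w (q (g) (g))))
2. (w (w (q (g) (g))))  →  (w (w (g)))


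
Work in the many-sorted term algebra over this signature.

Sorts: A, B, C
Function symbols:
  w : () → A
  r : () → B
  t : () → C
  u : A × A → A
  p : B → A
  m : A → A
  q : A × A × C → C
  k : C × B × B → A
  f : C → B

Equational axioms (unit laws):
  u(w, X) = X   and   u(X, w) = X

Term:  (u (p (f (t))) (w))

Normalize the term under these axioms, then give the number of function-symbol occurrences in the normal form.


1. (u (p (f (t))) (w))  →  (p (f (t)))
normal form: (p (f (t)))

size = 3


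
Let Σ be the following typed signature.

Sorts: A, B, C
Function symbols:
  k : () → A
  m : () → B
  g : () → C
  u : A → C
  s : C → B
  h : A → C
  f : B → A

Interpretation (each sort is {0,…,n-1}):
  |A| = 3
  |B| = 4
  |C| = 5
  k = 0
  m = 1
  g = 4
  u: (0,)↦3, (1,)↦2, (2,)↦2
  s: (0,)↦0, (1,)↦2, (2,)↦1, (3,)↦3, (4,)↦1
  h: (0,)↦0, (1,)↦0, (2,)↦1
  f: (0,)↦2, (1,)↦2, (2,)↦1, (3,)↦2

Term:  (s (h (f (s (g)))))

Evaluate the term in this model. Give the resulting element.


value = 2

  g = 4
  (s (g)) = s(4,) = 1
  (f (s (g))) = f(1,) = 2
  (h (f (s (g)))) = h(2,) = 1
  (s (h (f (s (g))))) = s(1,) = 2


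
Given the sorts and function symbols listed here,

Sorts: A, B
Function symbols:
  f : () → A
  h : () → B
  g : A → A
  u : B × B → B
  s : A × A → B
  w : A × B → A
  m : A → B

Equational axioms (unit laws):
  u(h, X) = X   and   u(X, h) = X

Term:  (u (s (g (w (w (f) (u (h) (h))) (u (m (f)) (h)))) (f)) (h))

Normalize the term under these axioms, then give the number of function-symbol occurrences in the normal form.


size = 9

1. (u (s (g (w (w (f) (u (h) (h))) (u (m (f)) (h)))) (f)) (h))  →  (s (g (w (w (f) (u (h) (h))) (u (m (f)) (h)))) (f))
2. (s (g (w (w (f) (u (h) (h))) (u (m (f)) (h)))) (f))  →  (s (g (w (w (f) (h)) (u (m (f)) (h)))) (f))
3. (s (g (w (w (f) (h)) (u (m (f)) (h)))) (f))  →  (s (g (w (w (f) (h)) (m (f)))) (f))
normal form: (s (g (w (w (f) (h)) (m (f)))) (f))


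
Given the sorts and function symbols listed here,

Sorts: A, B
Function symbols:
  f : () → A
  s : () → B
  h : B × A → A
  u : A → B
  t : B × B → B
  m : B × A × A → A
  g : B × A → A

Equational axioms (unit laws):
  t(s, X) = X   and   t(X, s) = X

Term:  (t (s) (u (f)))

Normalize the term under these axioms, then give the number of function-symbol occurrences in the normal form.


1. (t (s) (u (f)))  →  (u (f))
normal form: (u (f))

size = 2


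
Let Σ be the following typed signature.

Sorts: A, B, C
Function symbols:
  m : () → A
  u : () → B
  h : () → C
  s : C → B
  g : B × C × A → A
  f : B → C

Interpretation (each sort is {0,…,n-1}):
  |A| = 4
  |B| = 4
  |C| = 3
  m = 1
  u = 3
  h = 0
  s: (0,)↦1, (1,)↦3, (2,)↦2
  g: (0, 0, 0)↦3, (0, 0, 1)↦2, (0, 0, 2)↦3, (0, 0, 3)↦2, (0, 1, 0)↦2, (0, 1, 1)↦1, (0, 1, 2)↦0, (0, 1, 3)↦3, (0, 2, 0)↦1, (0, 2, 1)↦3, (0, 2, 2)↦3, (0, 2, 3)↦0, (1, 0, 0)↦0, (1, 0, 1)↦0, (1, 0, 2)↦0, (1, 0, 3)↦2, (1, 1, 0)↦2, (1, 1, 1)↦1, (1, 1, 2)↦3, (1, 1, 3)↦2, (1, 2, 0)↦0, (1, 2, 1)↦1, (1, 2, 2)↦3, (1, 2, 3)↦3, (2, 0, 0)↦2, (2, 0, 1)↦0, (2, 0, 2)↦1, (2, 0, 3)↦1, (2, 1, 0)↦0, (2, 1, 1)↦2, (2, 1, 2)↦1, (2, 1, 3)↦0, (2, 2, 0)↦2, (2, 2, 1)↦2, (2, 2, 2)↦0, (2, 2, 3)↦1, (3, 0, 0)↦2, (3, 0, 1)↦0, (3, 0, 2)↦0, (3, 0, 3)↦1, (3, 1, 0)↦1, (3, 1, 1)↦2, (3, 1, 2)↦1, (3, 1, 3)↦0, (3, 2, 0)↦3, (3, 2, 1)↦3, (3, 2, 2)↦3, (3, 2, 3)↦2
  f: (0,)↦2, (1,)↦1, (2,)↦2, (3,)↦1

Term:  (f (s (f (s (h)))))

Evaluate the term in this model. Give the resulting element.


  h = 0
  (s (h)) = s(0,) = 1
  (f (s (h))) = f(1,) = 1
  (s (f (s (h)))) = s(1,) = 3
  (f (s (f (s (h))))) = f(3,) = 1

value = 1
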